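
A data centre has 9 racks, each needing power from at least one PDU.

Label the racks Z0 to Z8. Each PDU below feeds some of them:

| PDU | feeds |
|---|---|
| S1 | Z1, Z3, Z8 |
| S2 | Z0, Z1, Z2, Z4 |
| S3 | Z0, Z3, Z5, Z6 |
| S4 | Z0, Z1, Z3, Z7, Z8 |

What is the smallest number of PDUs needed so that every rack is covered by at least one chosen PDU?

3

S2 and S3 and S4 together: S2 ∪ S3 ∪ S4 = {Z0, Z1, Z2, Z3, Z4, Z5, Z6, Z7, Z8} — every rack is covered.
Only S2 contains Z2, so S2 is forced; the remaining 5 racks need at least 2 more PDUs (each remaining PDU adds at most 3) — so at least 3 PDUs are needed, and 3 is optimal.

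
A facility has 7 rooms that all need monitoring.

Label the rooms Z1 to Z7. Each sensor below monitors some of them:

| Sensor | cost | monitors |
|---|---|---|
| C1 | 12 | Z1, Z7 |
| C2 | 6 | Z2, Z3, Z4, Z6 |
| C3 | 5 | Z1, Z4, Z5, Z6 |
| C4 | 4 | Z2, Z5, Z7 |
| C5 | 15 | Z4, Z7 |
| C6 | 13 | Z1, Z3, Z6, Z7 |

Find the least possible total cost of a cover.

C2, C3, C4 together cover every room (C2 ∪ C3 ∪ C4 = {Z1, Z2, Z3, Z4, Z5, Z6, Z7}); total cost 6 + 5 + 4 = 15.
No covering selection has total cost below 15.

15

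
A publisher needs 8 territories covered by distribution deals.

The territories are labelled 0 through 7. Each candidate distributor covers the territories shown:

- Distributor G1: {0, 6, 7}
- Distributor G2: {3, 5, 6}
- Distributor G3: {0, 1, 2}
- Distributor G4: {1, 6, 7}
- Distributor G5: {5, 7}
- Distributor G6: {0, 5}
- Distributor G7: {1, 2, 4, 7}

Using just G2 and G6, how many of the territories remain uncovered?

Union of G2, G6 = {0, 3, 5, 6}.
Not covered: 1, 2, 4, 7 — 4 territories.

4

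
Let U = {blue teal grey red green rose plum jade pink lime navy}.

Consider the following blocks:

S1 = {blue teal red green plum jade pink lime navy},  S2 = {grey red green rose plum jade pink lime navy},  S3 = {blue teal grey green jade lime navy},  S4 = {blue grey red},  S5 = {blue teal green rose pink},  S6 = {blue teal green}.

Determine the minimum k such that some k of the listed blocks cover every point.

S1 and S2 together: S1 ∪ S2 = {blue, teal, grey, red, green, rose, plum, jade, pink, lime, navy} — every point is covered.
No single block has all 11 points (the largest, S1, has 9), so 2 is optimal.

2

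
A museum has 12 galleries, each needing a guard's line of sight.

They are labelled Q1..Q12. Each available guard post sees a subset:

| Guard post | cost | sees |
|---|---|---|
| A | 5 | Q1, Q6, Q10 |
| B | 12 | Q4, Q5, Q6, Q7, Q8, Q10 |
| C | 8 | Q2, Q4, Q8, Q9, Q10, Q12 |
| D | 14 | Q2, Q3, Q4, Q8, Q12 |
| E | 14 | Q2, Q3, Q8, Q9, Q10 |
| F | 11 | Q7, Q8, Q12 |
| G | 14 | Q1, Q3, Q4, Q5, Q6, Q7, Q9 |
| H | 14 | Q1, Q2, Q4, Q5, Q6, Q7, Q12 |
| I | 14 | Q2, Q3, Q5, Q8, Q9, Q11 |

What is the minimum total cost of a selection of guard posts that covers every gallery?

A, H, I together cover every gallery (A ∪ H ∪ I = {Q1, Q2, Q3, Q4, Q5, Q6, Q7, Q8, Q9, Q10, Q11, Q12}); total cost 5 + 14 + 14 = 33.
The greedy pick C, A, G, I costs 41; no covering selection beats 33.

33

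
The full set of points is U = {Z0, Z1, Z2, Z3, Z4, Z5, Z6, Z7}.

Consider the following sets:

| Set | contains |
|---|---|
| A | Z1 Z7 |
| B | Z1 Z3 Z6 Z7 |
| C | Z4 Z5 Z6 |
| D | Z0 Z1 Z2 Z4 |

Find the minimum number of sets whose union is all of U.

B and C and D together: B ∪ C ∪ D = {Z0, Z1, Z2, Z3, Z4, Z5, Z6, Z7} — every point is covered.
Only D contains Z0, so D is forced; the remaining 4 points need at least 2 more sets (each remaining set adds at most 3) — so at least 3 sets are needed, and 3 is optimal.

3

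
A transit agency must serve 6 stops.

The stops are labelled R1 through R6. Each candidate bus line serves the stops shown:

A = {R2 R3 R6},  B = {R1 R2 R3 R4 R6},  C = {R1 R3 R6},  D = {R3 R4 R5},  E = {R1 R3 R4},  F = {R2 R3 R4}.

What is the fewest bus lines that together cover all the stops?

2

Take {B, D}. Their union is {R1, R2, R3, R4, R5, R6}, which is all 6 stops.
No single bus line has all 6 stops (the largest, B, has 5), so 2 is optimal.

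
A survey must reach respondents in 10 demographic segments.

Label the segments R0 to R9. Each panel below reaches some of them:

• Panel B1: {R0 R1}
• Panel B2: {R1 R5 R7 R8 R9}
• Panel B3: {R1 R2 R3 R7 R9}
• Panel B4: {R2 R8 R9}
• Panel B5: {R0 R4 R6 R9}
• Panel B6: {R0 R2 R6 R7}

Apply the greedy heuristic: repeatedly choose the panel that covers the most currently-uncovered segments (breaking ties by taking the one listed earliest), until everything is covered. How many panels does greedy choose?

Greedy: pick B2 (covers 5 new) → pick B5 (covers 3 new) → pick B3 (covers 2 new). Total picks: 3.

3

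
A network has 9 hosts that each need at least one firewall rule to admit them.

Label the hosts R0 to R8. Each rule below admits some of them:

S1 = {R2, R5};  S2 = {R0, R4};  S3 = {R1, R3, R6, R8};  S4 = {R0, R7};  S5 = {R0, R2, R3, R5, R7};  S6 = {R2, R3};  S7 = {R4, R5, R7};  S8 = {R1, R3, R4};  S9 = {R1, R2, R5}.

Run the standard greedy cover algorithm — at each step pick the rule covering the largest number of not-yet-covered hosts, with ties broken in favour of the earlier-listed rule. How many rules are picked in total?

Greedy: pick S5 (covers 5 new) → pick S3 (covers 3 new) → pick S2 (covers 1 new). Total picks: 3.

3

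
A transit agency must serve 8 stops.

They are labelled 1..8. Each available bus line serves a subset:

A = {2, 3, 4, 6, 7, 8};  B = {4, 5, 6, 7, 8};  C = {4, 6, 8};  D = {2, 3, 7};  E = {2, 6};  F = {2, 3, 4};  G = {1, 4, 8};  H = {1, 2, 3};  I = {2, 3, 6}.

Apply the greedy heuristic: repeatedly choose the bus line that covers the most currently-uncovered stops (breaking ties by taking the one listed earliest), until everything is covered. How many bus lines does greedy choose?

3

Greedy: pick A (covers 6 new) → pick B (covers 1 new) → pick G (covers 1 new). Total picks: 3.
(The true minimum cover uses only 2 bus lines, so greedy is not optimal here.)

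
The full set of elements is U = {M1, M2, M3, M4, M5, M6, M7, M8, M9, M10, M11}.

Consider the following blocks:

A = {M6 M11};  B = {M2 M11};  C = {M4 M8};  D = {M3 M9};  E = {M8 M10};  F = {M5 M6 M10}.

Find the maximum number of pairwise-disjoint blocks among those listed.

4

B, C, D, F are pairwise disjoint (B={M2,M11}; C={M4,M8}; D={M3,M9}; F={M5,M6,M10}).
Every remaining block overlaps one of these, and no 5 of the listed blocks are pairwise disjoint, so 4 is the maximum.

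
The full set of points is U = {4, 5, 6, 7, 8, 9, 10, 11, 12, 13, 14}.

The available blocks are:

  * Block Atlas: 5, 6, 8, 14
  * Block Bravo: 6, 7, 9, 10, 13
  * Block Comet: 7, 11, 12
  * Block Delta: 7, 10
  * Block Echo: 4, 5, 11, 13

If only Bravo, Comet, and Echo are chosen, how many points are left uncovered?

2

Union of Bravo, Comet, Echo = {4, 5, 6, 7, 9, 10, 11, 12, 13}.
Not covered: 8, 14 — 2 points.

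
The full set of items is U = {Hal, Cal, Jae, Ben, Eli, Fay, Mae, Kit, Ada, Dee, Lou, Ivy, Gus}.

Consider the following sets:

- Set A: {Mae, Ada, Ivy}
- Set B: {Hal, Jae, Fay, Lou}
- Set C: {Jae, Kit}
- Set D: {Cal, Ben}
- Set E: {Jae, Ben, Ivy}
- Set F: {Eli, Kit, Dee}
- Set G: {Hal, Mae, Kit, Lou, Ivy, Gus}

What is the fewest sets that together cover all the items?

A and B and D and F and G together: A ∪ B ∪ D ∪ F ∪ G = {Hal, Cal, Jae, Ben, Eli, Fay, Mae, Kit, Ada, Dee, Lou, Ivy, Gus} — every item is covered.
Only G contains Gus, so G is forced; the remaining 7 items need at least 4 more sets (each remaining set adds at most 2) — so at least 5 sets are needed, and 5 is optimal.

5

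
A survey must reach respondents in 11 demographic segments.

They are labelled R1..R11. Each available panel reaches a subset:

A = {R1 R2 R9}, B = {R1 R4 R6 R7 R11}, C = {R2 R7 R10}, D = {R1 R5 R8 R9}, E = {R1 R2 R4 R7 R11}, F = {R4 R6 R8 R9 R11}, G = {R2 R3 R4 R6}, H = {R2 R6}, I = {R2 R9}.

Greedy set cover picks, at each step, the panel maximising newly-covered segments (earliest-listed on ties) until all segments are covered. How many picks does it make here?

4

Greedy: pick B (covers 5 new) → pick D (covers 3 new) → pick C (covers 2 new) → pick G (covers 1 new). Total picks: 4.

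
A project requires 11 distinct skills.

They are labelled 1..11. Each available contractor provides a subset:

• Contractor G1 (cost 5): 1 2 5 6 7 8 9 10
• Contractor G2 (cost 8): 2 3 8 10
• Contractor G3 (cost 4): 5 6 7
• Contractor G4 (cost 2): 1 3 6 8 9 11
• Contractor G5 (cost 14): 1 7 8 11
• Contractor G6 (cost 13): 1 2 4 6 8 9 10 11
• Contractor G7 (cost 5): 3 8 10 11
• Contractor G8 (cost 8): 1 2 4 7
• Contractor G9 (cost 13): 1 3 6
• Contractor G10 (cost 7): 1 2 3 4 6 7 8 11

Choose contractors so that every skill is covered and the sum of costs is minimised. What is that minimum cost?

G1, G10 together cover every skill (G1 ∪ G10 = {1, 2, 3, 4, 5, 6, 7, 8, 9, 10, 11}); total cost 5 + 7 = 12.
The greedy pick G4, G1, G10 costs 14; no covering selection beats 12.

12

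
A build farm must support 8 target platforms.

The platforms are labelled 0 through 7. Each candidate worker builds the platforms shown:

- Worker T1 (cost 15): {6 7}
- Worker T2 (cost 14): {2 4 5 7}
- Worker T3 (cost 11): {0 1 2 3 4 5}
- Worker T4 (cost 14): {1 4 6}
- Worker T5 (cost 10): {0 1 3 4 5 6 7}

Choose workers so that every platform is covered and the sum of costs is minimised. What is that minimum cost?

21

T3, T5 together cover every platform (T3 ∪ T5 = {0, 1, 2, 3, 4, 5, 6, 7}); total cost 11 + 10 = 21.
No covering selection has total cost below 21.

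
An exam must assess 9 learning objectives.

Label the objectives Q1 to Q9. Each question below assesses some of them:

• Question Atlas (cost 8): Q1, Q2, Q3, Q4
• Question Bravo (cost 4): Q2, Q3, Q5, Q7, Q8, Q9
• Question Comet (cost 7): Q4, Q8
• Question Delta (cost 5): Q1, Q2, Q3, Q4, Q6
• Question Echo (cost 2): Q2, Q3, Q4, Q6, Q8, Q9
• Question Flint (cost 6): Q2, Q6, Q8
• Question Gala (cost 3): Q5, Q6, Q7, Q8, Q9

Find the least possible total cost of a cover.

Delta, Gala together cover every objective (Delta ∪ Gala = {Q1, Q2, Q3, Q4, Q5, Q6, Q7, Q8, Q9}); total cost 5 + 3 = 8.
The greedy pick Echo, Gala, Delta costs 10; no covering selection beats 8.

8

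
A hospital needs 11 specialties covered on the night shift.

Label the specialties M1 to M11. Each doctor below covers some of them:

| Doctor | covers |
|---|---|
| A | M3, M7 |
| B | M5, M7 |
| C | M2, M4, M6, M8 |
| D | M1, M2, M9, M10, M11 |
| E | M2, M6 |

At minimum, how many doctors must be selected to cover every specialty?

4

Take {A, B, C, D}. Their union is {M1, M2, M3, M4, M5, M6, M7, M8, M9, M10, M11}, which is all 11 specialties.
No 3 of the 5 doctors cover everything (all 10 combinations miss at least one specialty), so 4 is optimal.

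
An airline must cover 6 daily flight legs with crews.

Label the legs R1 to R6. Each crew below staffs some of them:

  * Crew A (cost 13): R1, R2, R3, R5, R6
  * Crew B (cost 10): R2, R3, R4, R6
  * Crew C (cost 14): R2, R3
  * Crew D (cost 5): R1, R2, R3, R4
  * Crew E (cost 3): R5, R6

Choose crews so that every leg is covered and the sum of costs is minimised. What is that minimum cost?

D, E together cover every leg (D ∪ E = {R1, R2, R3, R4, R5, R6}); total cost 5 + 3 = 8.
No covering selection has total cost below 8.

8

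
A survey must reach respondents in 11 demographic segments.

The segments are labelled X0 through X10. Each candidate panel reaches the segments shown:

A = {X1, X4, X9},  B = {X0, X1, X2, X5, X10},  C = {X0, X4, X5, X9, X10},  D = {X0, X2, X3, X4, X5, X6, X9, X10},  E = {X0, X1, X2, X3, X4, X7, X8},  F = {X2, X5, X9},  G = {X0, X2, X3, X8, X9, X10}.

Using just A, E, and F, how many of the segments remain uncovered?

Union of A, E, F = {X0, X1, X2, X3, X4, X5, X7, X8, X9}.
Not covered: X6, X10 — 2 segments.

2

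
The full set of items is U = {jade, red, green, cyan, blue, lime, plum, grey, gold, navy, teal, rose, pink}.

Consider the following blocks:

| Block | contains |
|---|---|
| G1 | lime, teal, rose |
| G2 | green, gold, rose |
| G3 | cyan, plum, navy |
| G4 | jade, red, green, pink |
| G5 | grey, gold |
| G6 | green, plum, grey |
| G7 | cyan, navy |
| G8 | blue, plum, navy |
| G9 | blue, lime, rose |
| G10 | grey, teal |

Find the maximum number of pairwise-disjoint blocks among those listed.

G4, G7, G9, G10 are pairwise disjoint (G4={jade,red,green,pink}; G7={cyan,navy}; G9={blue,lime,rose}; G10={grey,teal}).
Every remaining block overlaps one of these, and no 5 of the listed blocks are pairwise disjoint, so 4 is the maximum.

4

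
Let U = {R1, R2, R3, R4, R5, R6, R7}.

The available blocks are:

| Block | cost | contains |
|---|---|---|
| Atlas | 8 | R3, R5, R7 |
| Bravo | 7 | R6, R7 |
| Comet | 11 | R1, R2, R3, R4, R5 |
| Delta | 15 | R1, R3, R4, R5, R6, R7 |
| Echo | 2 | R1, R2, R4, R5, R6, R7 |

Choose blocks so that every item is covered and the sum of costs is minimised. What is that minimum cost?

10

Atlas, Echo together cover every item (Atlas ∪ Echo = {R1, R2, R3, R4, R5, R6, R7}); total cost 8 + 2 = 10.
No covering selection has total cost below 10.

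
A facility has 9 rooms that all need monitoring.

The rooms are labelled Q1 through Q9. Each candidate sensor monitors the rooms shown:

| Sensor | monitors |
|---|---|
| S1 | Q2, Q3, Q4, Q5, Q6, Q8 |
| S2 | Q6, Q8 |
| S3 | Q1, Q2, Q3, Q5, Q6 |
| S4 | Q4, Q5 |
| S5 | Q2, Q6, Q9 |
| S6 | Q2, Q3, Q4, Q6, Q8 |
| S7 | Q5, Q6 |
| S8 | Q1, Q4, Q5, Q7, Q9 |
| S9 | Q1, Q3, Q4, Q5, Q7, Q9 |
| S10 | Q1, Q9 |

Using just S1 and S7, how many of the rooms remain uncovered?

Union of S1, S7 = {Q2, Q3, Q4, Q5, Q6, Q8}.
Not covered: Q1, Q7, Q9 — 3 rooms.

3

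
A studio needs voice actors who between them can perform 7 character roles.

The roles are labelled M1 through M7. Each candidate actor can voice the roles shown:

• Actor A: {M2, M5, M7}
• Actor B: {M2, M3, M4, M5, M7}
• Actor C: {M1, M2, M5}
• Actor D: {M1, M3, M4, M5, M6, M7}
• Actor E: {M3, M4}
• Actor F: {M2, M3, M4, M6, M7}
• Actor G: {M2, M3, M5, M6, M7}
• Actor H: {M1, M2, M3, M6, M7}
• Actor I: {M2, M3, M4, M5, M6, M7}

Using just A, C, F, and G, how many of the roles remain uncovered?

Union of A, C, F, G = {M1, M2, M3, M4, M5, M6, M7} — that's every role, so 0 are uncovered.

0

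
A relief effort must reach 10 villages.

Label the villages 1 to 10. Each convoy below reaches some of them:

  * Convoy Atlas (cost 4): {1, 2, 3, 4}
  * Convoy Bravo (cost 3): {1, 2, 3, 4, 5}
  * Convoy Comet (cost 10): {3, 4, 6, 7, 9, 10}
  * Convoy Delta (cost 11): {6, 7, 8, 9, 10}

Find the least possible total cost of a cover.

Bravo, Delta together cover every village (Bravo ∪ Delta = {1, 2, 3, 4, 5, 6, 7, 8, 9, 10}); total cost 3 + 11 = 14.
No covering selection has total cost below 14.

14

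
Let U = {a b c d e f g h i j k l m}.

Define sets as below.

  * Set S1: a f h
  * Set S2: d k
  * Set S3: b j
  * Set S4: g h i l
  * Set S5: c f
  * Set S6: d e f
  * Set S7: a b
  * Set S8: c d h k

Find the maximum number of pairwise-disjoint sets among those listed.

S2, S3, S4, S5 are pairwise disjoint (S2={d,k}; S3={b,j}; S4={g,h,i,l}; S5={c,f}).
Every remaining set overlaps one of these, and no 5 of the listed sets are pairwise disjoint, so 4 is the maximum.

4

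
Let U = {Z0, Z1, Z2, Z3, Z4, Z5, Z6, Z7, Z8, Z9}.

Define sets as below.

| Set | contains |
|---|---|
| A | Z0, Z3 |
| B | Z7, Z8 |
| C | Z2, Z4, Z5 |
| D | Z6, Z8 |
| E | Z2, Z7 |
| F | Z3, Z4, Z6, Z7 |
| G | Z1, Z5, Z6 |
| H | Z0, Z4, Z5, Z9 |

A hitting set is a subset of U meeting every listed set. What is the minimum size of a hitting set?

4

The 4 items {Z0, Z5, Z7, Z8} hit every set.
No choice of 3 items meets every set, so 4 is the minimum.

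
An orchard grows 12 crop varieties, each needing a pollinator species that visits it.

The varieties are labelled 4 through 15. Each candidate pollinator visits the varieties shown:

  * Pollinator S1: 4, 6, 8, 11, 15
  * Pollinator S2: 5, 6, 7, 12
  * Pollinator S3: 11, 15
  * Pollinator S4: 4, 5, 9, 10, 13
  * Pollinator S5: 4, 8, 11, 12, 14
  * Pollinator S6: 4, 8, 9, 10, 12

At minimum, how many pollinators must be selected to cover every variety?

Take {S1, S2, S4, S5}. Their union is {4, 5, 6, 7, 8, 9, 10, 11, 12, 13, 14, 15}, which is all 12 varieties.
No 3 of the 6 pollinators cover everything (all 20 combinations miss at least one variety), so 4 is optimal.

4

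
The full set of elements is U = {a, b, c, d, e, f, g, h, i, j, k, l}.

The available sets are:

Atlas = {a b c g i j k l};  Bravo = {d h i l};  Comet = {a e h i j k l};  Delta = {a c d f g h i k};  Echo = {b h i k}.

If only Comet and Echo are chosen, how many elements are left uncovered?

Union of Comet, Echo = {a, b, e, h, i, j, k, l}.
Not covered: c, d, f, g — 4 elements.

4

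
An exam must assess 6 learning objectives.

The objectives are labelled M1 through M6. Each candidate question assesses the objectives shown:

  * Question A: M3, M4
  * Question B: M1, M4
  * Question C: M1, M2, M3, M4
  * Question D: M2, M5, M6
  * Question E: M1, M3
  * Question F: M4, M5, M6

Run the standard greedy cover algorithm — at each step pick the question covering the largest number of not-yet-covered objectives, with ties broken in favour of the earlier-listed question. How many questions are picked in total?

Greedy: pick C (covers 4 new) → pick D (covers 2 new). Total picks: 2.

2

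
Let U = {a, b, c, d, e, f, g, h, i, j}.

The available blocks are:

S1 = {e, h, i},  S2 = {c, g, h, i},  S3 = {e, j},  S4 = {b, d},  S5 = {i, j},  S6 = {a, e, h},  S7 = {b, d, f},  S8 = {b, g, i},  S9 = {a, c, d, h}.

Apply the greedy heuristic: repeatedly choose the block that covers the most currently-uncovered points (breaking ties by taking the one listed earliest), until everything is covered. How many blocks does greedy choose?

4

Greedy: pick S2 (covers 4 new) → pick S7 (covers 3 new) → pick S3 (covers 2 new) → pick S6 (covers 1 new). Total picks: 4.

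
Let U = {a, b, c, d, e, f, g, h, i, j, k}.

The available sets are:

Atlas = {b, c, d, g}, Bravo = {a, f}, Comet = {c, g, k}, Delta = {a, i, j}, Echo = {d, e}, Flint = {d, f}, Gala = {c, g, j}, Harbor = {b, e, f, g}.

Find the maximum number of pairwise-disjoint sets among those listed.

Comet, Delta, Flint are pairwise disjoint (Comet={c,g,k}; Delta={a,i,j}; Flint={d,f}).
Every remaining set overlaps one of these, and no 4 of the listed sets are pairwise disjoint, so 3 is the maximum.

3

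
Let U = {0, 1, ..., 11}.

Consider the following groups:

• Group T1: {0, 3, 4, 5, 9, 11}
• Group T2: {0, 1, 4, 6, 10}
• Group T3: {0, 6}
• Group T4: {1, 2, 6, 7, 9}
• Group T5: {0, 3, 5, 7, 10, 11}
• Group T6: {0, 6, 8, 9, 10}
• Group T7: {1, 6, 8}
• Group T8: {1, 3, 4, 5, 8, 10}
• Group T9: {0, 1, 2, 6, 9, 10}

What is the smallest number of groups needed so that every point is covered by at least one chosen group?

3

T4, T5, and T8 cover everything between them: the union {0, 1, 2, 3, 4, 5, 6, 7, 8, 9, 10, 11} is all of U.
No 2 of the 9 groups cover everything (all 36 combinations miss at least one point), so 3 is optimal.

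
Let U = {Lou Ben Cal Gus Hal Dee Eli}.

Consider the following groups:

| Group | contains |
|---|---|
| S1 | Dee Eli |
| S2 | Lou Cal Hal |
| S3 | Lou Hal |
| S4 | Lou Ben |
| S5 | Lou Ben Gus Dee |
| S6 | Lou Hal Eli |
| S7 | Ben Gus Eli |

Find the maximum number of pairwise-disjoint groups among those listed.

S1, S2 are pairwise disjoint (S1={Dee,Eli}; S2={Lou,Cal,Hal}).
Every remaining group overlaps one of these, and no 3 of the listed groups are pairwise disjoint, so 2 is the maximum.

2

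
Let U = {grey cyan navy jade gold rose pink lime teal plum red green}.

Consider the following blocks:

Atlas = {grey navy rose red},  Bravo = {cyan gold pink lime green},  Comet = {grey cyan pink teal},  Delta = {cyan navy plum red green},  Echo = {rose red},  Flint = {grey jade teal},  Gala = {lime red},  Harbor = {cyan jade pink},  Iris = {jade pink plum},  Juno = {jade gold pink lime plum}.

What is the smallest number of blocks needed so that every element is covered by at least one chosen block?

4

Atlas, Delta, Flint, and Juno cover everything between them: the union {grey, cyan, navy, jade, gold, rose, pink, lime, teal, plum, red, green} is all of U.
No 3 of the 10 blocks cover everything (all 120 combinations miss at least one element), so 4 is optimal.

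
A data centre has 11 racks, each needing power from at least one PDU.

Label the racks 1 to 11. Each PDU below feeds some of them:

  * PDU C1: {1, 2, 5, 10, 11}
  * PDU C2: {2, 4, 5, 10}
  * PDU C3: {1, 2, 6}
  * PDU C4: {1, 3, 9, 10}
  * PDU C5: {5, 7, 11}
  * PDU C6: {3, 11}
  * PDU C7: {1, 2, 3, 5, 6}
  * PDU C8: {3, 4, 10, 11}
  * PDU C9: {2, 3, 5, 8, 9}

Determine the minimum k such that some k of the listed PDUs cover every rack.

C3 and C5 and C8 and C9 together: C3 ∪ C5 ∪ C8 ∪ C9 = {1, 2, 3, 4, 5, 6, 7, 8, 9, 10, 11} — every rack is covered.
No 3 of the 9 PDUs cover everything (all 84 combinations miss at least one rack), so 4 is optimal.

4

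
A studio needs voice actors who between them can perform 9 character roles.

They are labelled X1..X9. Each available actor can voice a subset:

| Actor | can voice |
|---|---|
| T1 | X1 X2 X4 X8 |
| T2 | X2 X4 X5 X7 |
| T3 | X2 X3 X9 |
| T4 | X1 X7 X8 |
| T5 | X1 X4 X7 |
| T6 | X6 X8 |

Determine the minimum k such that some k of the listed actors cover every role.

4

Take {T2, T3, T4, T6}. Their union is {X1, X2, X3, X4, X5, X6, X7, X8, X9}, which is all 9 roles.
Only T2 contains X5, so T2 is forced; the remaining 5 roles need at least 3 more actors (each remaining actor adds at most 2) — so at least 4 actors are needed, and 4 is optimal.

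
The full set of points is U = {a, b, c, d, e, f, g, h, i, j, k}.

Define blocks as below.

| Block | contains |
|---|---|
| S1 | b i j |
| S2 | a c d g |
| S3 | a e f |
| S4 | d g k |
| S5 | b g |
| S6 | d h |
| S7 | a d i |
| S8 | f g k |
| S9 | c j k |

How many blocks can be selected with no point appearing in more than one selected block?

4

S3, S5, S6, S9 are pairwise disjoint (S3={a,e,f}; S5={b,g}; S6={d,h}; S9={c,j,k}).
Every remaining block overlaps one of these, and no 5 of the listed blocks are pairwise disjoint, so 4 is the maximum.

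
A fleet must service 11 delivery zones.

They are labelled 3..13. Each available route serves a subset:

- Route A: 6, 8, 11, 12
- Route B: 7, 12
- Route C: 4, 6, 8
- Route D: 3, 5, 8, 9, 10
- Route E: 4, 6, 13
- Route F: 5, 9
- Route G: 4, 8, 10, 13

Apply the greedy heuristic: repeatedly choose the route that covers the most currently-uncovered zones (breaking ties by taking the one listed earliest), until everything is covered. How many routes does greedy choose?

Greedy: pick D (covers 5 new) → pick A (covers 3 new) → pick E (covers 2 new) → pick B (covers 1 new). Total picks: 4.

4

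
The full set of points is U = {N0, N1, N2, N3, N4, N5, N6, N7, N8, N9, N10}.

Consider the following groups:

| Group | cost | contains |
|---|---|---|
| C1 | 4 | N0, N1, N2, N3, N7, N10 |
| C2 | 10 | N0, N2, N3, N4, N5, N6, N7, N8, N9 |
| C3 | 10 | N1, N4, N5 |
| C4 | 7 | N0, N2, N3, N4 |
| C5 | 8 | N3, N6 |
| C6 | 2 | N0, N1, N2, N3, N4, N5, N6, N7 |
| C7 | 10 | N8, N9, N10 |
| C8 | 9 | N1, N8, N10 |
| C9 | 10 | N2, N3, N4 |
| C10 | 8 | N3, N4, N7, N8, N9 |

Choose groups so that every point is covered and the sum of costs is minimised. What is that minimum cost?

12

C6, C7 together cover every point (C6 ∪ C7 = {N0, N1, N2, N3, N4, N5, N6, N7, N8, N9, N10}); total cost 2 + 10 = 12.
No covering selection has total cost below 12.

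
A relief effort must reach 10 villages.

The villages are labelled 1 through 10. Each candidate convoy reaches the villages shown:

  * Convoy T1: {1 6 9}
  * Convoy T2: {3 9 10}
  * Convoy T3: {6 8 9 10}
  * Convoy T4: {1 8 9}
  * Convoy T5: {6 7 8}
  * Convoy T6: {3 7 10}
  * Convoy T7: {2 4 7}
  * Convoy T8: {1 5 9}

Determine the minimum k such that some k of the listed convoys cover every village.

4

Take {T2, T5, T7, T8}. Their union is {1, 2, 3, 4, 5, 6, 7, 8, 9, 10}, which is all 10 villages.
Only T8 contains 5, so T8 is forced; the remaining 7 villages need at least 3 more convoys (each remaining convoy adds at most 3) — so at least 4 convoys are needed, and 4 is optimal.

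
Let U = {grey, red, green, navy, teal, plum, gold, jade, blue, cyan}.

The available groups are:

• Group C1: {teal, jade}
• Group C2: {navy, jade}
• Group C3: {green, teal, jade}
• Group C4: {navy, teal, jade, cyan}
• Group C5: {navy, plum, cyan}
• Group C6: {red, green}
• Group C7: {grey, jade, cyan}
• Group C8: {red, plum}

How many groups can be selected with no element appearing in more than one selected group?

C1, C5, C6 are pairwise disjoint (C1={teal,jade}; C5={navy,plum,cyan}; C6={red,green}).
Every remaining group overlaps one of these, and no 4 of the listed groups are pairwise disjoint, so 3 is the maximum.

3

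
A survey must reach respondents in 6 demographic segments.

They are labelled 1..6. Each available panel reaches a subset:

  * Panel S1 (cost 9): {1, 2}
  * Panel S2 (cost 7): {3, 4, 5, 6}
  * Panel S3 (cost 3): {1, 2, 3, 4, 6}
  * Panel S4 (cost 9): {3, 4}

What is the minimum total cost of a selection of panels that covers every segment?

10

S2, S3 together cover every segment (S2 ∪ S3 = {1, 2, 3, 4, 5, 6}); total cost 7 + 3 = 10.
No covering selection has total cost below 10.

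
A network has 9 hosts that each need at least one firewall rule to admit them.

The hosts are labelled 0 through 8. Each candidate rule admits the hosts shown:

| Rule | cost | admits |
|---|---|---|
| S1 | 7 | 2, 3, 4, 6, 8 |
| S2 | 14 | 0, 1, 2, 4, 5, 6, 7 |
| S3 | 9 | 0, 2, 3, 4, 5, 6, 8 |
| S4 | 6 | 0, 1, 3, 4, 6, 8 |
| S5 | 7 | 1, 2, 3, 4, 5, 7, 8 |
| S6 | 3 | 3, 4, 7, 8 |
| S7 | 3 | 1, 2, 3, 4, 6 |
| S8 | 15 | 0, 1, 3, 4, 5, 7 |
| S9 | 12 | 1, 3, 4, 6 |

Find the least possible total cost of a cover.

S4, S5 together cover every host (S4 ∪ S5 = {0, 1, 2, 3, 4, 5, 6, 7, 8}); total cost 6 + 7 = 13.
The greedy pick S7, S6, S3 costs 15; no covering selection beats 13.

13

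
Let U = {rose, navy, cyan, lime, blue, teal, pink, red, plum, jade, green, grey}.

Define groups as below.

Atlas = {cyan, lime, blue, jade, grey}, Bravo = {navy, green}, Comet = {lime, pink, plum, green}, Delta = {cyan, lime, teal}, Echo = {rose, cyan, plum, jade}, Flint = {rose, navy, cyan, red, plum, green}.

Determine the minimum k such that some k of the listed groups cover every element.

Atlas, Comet, Delta, and Flint cover everything between them: the union {rose, navy, cyan, lime, blue, teal, pink, red, plum, jade, green, grey} is all of U.
No 3 of the 6 groups cover everything (all 20 combinations miss at least one element), so 4 is optimal.

4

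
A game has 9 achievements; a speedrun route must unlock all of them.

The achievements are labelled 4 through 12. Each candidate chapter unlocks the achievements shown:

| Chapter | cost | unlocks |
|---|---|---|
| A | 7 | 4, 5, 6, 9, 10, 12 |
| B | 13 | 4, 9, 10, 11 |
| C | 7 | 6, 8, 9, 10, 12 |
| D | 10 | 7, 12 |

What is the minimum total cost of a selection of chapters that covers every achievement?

37

A, B, C, D together cover every achievement (A ∪ B ∪ C ∪ D = {4, 5, 6, 7, 8, 9, 10, 11, 12}); total cost 7 + 13 + 7 + 10 = 37.
No covering selection has total cost below 37.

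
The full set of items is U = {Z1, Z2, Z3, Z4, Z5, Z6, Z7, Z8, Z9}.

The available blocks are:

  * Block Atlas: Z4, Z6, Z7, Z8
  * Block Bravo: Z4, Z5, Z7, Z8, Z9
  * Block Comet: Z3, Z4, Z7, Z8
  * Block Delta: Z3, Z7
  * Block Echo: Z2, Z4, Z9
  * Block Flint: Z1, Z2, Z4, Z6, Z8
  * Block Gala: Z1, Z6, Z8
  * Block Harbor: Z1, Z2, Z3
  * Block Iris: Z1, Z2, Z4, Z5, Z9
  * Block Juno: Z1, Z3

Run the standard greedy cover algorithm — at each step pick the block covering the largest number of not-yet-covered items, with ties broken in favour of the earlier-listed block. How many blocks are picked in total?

3

Greedy: pick Bravo (covers 5 new) → pick Flint (covers 3 new) → pick Comet (covers 1 new). Total picks: 3.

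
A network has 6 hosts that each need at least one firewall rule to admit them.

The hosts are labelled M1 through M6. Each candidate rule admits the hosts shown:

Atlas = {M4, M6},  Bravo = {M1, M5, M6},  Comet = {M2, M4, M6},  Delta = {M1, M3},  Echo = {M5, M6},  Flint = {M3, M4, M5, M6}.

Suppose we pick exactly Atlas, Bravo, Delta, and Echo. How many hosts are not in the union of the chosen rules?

1

Union of Atlas, Bravo, Delta, Echo = {M1, M3, M4, M5, M6}.
Not covered: M2 — 1 host.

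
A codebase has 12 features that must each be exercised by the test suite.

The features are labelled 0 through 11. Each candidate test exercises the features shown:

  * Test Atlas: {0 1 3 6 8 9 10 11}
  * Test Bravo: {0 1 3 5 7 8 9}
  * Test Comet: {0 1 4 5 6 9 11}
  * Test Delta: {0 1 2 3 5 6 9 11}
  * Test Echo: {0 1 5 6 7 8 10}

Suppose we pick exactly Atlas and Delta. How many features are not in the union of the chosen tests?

Union of Atlas, Delta = {0, 1, 2, 3, 5, 6, 8, 9, 10, 11}.
Not covered: 4, 7 — 2 features.

2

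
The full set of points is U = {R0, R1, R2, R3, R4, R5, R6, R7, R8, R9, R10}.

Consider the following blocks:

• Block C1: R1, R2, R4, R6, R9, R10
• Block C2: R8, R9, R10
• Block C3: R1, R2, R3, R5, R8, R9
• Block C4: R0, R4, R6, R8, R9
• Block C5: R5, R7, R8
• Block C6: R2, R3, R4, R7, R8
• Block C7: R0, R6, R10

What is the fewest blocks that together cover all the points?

C3 and C6 and C7 together: C3 ∪ C6 ∪ C7 = {R0, R1, R2, R3, R4, R5, R6, R7, R8, R9, R10} — every point is covered.
No 2 of the 7 blocks cover everything (all 21 combinations miss at least one point), so 3 is optimal.

3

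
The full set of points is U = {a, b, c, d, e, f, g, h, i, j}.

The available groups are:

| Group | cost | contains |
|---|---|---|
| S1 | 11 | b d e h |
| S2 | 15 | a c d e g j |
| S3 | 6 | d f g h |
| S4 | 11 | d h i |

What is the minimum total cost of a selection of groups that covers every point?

43

S1, S2, S3, S4 together cover every point (S1 ∪ S2 ∪ S3 ∪ S4 = {a, b, c, d, e, f, g, h, i, j}); total cost 11 + 15 + 6 + 11 = 43.
No covering selection has total cost below 43.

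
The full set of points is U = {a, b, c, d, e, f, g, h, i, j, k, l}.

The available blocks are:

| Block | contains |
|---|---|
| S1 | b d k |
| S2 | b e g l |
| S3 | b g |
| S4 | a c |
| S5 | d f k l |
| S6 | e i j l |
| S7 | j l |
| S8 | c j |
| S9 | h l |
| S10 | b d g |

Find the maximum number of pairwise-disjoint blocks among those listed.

S1, S4, S6 are pairwise disjoint (S1={b,d,k}; S4={a,c}; S6={e,i,j,l}).
Every remaining block overlaps one of these, and no 4 of the listed blocks are pairwise disjoint, so 3 is the maximum.

3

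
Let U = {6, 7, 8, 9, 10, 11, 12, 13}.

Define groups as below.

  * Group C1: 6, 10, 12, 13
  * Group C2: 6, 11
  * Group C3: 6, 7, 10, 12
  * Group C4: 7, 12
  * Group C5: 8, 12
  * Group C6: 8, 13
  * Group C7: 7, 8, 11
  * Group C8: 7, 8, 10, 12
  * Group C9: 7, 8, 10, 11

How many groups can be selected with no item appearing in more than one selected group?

3

C2, C4, C6 are pairwise disjoint (C2={6,11}; C4={7,12}; C6={8,13}).
Every remaining group overlaps one of these, and no 4 of the listed groups are pairwise disjoint, so 3 is the maximum.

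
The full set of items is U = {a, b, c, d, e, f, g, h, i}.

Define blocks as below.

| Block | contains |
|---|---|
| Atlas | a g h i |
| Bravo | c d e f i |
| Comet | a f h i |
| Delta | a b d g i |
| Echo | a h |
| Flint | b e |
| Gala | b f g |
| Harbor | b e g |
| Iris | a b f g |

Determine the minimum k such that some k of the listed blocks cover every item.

3

Bravo, Echo, and Iris cover everything between them: the union {a, b, c, d, e, f, g, h, i} is all of U.
Only Bravo contains c, so Bravo is forced; the remaining 4 items need at least 2 more blocks (each remaining block adds at most 3) — so at least 3 blocks are needed, and 3 is optimal.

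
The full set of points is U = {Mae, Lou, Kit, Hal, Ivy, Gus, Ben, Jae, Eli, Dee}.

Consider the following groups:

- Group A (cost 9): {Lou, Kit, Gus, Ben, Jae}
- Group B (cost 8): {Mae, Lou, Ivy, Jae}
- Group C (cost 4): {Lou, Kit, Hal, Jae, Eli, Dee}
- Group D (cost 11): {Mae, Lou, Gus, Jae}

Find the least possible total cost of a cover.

A, B, C together cover every point (A ∪ B ∪ C = {Mae, Lou, Kit, Hal, Ivy, Gus, Ben, Jae, Eli, Dee}); total cost 9 + 8 + 4 = 21.
No covering selection has total cost below 21.

21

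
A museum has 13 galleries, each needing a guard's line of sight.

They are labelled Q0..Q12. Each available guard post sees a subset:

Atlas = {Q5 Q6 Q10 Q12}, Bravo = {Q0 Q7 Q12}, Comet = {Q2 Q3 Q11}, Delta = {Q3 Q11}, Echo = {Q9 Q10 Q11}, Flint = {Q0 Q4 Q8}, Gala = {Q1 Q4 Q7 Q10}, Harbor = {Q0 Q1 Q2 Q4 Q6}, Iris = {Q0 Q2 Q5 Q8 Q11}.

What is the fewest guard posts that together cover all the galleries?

5

Atlas and Comet and Echo and Flint and Gala together: Atlas ∪ Comet ∪ Echo ∪ Flint ∪ Gala = {Q0, Q1, Q2, Q3, Q4, Q5, Q6, Q7, Q8, Q9, Q10, Q11, Q12} — every gallery is covered.
No 4 of the 9 guard posts cover everything (all 126 combinations miss at least one gallery), so 5 is optimal.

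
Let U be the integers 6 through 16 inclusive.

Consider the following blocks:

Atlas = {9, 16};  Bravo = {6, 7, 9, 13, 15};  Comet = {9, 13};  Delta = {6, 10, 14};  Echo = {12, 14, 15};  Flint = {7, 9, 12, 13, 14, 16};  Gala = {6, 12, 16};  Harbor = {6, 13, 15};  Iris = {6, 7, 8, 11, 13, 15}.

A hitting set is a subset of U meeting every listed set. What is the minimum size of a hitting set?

3

The 3 elements {6, 9, 12} hit every block.
No choice of 2 elements meets every block, so 3 is the minimum.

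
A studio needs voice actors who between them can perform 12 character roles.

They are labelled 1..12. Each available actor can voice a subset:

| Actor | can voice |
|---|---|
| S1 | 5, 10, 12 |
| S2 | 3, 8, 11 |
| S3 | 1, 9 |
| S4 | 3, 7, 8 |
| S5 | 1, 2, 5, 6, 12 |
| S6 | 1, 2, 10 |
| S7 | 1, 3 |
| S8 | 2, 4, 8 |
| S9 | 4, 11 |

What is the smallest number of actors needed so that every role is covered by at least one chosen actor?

5

Take {S3, S4, S5, S6, S9}. Their union is {1, 2, 3, 4, 5, 6, 7, 8, 9, 10, 11, 12}, which is all 12 roles.
No 4 of the 9 actors cover everything (all 126 combinations miss at least one role), so 5 is optimal.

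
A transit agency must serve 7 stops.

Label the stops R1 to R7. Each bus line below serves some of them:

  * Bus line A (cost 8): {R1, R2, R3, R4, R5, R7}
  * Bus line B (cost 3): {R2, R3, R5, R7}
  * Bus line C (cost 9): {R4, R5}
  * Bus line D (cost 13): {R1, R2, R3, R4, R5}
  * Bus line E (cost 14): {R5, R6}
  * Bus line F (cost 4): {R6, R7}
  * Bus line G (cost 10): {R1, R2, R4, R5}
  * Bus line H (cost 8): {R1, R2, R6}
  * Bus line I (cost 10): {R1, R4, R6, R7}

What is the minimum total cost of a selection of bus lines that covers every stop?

12

A, F together cover every stop (A ∪ F = {R1, R2, R3, R4, R5, R6, R7}); total cost 8 + 4 = 12.
The greedy pick B, I costs 13; no covering selection beats 12.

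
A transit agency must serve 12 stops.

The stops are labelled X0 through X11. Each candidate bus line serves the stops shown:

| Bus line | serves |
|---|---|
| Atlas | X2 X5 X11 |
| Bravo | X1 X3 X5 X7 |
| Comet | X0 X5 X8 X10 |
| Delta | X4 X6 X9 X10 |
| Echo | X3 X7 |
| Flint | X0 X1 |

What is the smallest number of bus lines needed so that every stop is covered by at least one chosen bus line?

Atlas and Bravo and Comet and Delta together: Atlas ∪ Bravo ∪ Comet ∪ Delta = {X0, X1, X2, X3, X4, X5, X6, X7, X8, X9, X10, X11} — every stop is covered.
Only Atlas contains X2, so Atlas is forced; the remaining 9 stops need at least 3 more bus lines (each remaining bus line adds at most 4) — so at least 4 bus lines are needed, and 4 is optimal.

4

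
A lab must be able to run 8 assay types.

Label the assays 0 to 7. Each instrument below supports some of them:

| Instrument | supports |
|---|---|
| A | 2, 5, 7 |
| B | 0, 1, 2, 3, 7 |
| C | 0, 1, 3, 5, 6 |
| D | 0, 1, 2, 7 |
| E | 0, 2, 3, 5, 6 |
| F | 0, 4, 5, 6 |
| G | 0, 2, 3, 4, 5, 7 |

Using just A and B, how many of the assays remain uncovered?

2

Union of A, B = {0, 1, 2, 3, 5, 7}.
Not covered: 4, 6 — 2 assays.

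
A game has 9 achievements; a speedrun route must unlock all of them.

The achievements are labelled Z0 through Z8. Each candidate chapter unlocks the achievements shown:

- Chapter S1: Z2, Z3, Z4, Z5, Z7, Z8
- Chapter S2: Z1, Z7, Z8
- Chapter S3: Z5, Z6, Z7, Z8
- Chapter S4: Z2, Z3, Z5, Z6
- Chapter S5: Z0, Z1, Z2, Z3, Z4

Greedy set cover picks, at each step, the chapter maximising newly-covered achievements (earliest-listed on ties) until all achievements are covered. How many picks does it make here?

3

Greedy: pick S1 (covers 6 new) → pick S5 (covers 2 new) → pick S3 (covers 1 new). Total picks: 3.
(The true minimum cover uses only 2 chapters, so greedy is not optimal here.)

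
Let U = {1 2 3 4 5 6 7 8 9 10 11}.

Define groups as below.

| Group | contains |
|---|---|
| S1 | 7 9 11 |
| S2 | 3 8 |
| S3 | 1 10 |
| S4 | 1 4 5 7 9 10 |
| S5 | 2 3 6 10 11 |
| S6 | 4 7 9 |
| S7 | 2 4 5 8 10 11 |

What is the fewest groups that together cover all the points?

S2 and S4 and S5 together: S2 ∪ S4 ∪ S5 = {1, 2, 3, 4, 5, 6, 7, 8, 9, 10, 11} — every point is covered.
Only S5 contains 6, so S5 is forced; the remaining 6 points need at least 2 more groups (each remaining group adds at most 5) — so at least 3 groups are needed, and 3 is optimal.

3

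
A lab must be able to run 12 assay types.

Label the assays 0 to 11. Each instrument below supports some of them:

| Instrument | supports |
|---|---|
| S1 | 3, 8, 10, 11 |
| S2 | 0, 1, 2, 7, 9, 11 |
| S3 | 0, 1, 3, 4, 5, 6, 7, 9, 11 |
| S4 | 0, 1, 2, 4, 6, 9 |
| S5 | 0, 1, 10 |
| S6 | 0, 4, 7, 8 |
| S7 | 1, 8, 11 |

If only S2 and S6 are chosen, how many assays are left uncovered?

4

Union of S2, S6 = {0, 1, 2, 4, 7, 8, 9, 11}.
Not covered: 3, 5, 6, 10 — 4 assays.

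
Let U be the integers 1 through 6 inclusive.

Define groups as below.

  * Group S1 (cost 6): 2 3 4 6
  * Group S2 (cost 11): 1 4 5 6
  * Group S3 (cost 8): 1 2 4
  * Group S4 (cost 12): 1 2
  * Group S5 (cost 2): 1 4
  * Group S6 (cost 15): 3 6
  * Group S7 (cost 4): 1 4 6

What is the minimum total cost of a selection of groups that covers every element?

S1, S2 together cover every element (S1 ∪ S2 = {1, 2, 3, 4, 5, 6}); total cost 6 + 11 = 17.
The greedy pick S5, S1, S2 costs 19; no covering selection beats 17.

17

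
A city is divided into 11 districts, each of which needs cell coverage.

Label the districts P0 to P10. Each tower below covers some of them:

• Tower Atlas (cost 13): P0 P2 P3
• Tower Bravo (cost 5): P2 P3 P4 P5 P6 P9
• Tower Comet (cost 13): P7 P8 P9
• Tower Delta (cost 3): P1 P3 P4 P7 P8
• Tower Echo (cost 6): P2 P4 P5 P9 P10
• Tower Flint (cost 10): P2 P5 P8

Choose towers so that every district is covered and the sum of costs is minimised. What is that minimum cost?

27

Atlas, Bravo, Delta, Echo together cover every district (Atlas ∪ Bravo ∪ Delta ∪ Echo = {P0, P1, P2, P3, P4, P5, P6, P7, P8, P9, P10}); total cost 13 + 5 + 3 + 6 = 27.
No covering selection has total cost below 27.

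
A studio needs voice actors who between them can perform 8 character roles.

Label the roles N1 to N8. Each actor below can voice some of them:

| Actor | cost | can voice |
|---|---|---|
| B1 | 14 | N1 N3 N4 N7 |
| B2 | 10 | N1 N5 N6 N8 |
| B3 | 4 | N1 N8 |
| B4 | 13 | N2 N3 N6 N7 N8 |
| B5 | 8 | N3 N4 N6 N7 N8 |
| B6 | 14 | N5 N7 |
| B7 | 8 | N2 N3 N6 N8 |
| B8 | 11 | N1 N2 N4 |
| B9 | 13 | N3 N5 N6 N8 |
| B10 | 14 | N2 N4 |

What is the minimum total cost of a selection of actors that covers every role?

B2, B5, B7 together cover every role (B2 ∪ B5 ∪ B7 = {N1, N2, N3, N4, N5, N6, N7, N8}); total cost 10 + 8 + 8 = 26.
The greedy pick B5, B3, B7, B2 costs 30; no covering selection beats 26.

26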